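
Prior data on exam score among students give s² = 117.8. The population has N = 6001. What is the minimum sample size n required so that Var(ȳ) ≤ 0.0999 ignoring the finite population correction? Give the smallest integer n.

1180

Without fpc, n₀ = s²/D = 117.8/0.0999 = 1179.1792.
Rounding up, n = 1180.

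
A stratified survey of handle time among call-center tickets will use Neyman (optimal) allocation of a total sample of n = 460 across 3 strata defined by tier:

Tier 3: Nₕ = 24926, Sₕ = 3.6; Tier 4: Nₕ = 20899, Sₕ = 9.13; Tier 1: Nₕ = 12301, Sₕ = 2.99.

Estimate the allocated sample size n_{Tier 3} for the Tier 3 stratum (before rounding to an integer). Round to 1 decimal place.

130.1

Neyman allocation: nₕ = n·NₕSₕ / Σⱼ NⱼSⱼ.
Σ NⱼSⱼ = 24926·3.6 + 20899·9.13 + 12301·2.99 = 317321.46.
n_{Tier 3} = 460·24926·3.6 / 317321.46 = 130.1.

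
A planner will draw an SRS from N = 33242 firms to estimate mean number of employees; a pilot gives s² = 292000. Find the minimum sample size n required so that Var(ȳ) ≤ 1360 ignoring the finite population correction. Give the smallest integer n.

Without fpc, n₀ = s²/D = 292000/1360 = 214.7059.
Rounding up, n = 215.

215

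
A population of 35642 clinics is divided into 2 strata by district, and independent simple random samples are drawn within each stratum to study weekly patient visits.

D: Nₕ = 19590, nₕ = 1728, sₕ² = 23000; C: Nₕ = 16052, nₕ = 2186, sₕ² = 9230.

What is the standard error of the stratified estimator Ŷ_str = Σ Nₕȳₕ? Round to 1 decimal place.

74814.7

Var(Ŷ_str) = Σₕ Nₕ²(1 − fₕ)sₕ²/nₕ.
D: 19590²·(1 − 1728/19590)·23000/1728 = 4.6574545 × 10^9.
C: 16052²·(1 − 2186/16052)·9230/2186 = 9.3979232 × 10^8.
Sum = 5.5972468 × 10^9.
SE = √(5.5972468 × 10^9) = 74814.7.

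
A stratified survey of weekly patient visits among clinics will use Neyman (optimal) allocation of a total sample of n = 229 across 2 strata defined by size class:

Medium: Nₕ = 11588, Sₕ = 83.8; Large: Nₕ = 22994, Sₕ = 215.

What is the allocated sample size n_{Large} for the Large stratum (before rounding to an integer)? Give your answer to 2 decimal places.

191.40

Neyman allocation: nₕ = n·NₕSₕ / Σⱼ NⱼSⱼ.
Σ NⱼSⱼ = 11588·83.8 + 22994·215 = 5.9147844 × 10^6.
n_{Large} = 229·22994·215 / (5.9147844 × 10^6) = 191.40.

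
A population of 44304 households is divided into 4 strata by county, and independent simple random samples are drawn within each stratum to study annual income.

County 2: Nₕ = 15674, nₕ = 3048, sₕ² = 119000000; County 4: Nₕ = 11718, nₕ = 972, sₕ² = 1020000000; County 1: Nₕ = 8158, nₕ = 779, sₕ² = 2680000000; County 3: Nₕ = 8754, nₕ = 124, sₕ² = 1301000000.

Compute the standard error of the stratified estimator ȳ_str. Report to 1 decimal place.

762.0

Var(ȳ_str) = Σₕ Wₕ²(1 − fₕ)sₕ²/nₕ with Wₕ = Nₕ/N, N = 44304.
County 2: Wₕ = 0.35378295; term = 0.35378295²·(1 − 0.19446217)·119000000/3048 = 3936.3323.
County 4: Wₕ = 0.26449079; term = 0.26449079²·(1 − 0.08294931)·1020000000/972 = 67320.659.
County 1: Wₕ = 0.18413687; term = 0.18413687²·(1 − 0.09548909)·2680000000/779 = 105509.77.
County 3: Wₕ = 0.19758938; term = 0.19758938²·(1 − 0.01416495)·1301000000/124 = 403819.3.
Sum = 580586.06.
SE = √(580586.06) = 762.0.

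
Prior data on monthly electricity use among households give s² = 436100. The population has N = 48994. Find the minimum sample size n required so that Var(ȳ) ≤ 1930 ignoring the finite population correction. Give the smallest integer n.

226

Without fpc, n₀ = s²/D = 436100/1930 = 225.9585.
Rounding up, n = 226.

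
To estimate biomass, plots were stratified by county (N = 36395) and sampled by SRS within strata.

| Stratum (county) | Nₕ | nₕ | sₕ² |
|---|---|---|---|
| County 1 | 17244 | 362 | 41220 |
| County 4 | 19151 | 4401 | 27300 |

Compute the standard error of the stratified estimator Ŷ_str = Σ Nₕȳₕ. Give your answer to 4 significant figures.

186800

Var(Ŷ_str) = Σₕ Nₕ²(1 − fₕ)sₕ²/nₕ.
County 1: 17244²·(1 − 362/17244)·41220/362 = 3.3148305 × 10^10.
County 4: 19151²·(1 − 4401/19151)·27300/4401 = 1.7522447 × 10^9.
Sum = 3.490055 × 10^10.
SE = √(3.490055 × 10^10) = 186800.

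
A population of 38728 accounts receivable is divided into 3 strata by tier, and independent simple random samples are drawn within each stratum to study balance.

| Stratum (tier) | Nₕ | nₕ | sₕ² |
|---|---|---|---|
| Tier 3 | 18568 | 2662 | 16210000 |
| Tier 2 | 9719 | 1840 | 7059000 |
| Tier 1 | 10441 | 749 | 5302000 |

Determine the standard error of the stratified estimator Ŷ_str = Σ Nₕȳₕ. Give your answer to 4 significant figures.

1.676 × 10^6

Var(Ŷ_str) = Σₕ Nₕ²(1 − fₕ)sₕ²/nₕ.
Tier 3: 18568²·(1 − 2662/18568)·16210000/2662 = 1.7984612 × 10^12.
Tier 2: 9719²·(1 − 1840/9719)·7059000/1840 = 2.9377717 × 10^11.
Tier 1: 10441²·(1 − 749/10441)·5302000/749 = 7.1633044 × 10^11.
Sum = 2.8085688 × 10^12.
SE = √(2.8085688 × 10^12) = 1.676 × 10^6.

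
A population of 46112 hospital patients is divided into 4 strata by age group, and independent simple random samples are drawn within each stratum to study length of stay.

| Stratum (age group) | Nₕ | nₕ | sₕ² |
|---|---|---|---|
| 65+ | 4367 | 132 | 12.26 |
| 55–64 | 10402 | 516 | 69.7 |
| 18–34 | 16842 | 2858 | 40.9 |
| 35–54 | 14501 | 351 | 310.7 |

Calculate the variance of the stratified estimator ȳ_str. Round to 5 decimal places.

Var(ȳ_str) = Σₕ Wₕ²(1 − fₕ)sₕ²/nₕ with Wₕ = Nₕ/N, N = 46112.
65+: Wₕ = 0.09470420; term = 0.09470420²·(1 − 0.03022670)·12.26/132 = 8.0783977 × 10^-4.
55–64: Wₕ = 0.22558119; term = 0.22558119²·(1 − 0.04960585)·69.7/516 = 0.0065326985.
18–34: Wₕ = 0.36524115; term = 0.36524115²·(1 − 0.16969481)·40.9/2858 = 0.0015851058.
35–54: Wₕ = 0.31447346; term = 0.31447346²·(1 − 0.02420523)·310.7/351 = 0.085420205.
Sum = 0.094345849.

0.09435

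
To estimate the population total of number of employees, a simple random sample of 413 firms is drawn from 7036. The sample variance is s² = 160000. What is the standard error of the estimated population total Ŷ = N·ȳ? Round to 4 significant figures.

134400

Var(Ŷ) = N²·Var(ȳ) = N²·(1 − n/N)·s²/n.
f = 413/7036 = 0.05869812; Var(ȳ) = 0.94130188·160000/413 = 364.66901.
Var(Ŷ) = 7036² · 364.66901 = 1.8053047 × 10^10.
SE(Ŷ) = √(1.8053047 × 10^10) = 134400.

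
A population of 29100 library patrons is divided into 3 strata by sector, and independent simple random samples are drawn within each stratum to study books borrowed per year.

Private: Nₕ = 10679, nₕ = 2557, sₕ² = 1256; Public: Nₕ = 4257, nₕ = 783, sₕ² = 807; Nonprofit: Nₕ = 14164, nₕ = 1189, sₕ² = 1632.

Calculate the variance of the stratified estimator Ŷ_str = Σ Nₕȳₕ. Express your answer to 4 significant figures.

3.101 × 10^8

Var(Ŷ_str) = Σₕ Nₕ²(1 − fₕ)sₕ²/nₕ.
Private: 10679²·(1 − 2557/10679)·1256/2557 = 4.2604207 × 10^7.
Public: 4257²·(1 − 783/4257)·807/783 = 1.5242115 × 10^7.
Nonprofit: 14164²·(1 − 1189/14164)·1632/1189 = 2.5225024 × 10^8.
Sum = 3.1009656 × 10^8.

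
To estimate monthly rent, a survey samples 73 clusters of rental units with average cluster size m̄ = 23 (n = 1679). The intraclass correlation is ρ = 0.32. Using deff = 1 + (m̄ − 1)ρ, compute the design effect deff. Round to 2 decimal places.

8.04

deff = 1 + (23 − 1)·0.32 = 1 + 7.04 = 8.04.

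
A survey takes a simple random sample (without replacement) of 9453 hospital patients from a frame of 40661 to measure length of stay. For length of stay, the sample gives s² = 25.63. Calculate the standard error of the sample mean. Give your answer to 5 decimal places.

Under SRS without replacement, Var(ȳ) = (1 − f)·s²/n with f = n/N = 9453/40661 = 0.23248321.
Var(ȳ) = (1 − 0.23248321)·25.63/9453 = 0.76751679·0.0027113086 = 0.0020809748.
SE(ȳ) = √(0.0020809748) = 0.04562.

0.04562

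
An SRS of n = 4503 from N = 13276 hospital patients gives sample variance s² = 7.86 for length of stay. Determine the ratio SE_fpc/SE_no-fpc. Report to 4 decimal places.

f = n/N = 4503/13276 = 0.33918349.
SE_no-fpc = √(s²/n) = 0.041779217; SE_fpc = √((1−f)s²/n) = 0.033962585.
Ratio = √(1−f) = 0.81290621.

0.8129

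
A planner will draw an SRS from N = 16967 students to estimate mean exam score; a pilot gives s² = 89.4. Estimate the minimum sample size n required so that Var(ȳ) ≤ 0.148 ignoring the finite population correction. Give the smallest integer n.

Without fpc, n₀ = s²/D = 89.4/0.148 = 604.0541.
Rounding up, n = 605.

605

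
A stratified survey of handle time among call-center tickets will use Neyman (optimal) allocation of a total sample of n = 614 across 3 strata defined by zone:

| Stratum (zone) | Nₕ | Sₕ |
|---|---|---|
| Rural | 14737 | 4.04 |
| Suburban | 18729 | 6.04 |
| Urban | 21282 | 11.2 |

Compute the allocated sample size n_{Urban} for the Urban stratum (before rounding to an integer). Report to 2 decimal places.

356.07

Neyman allocation: nₕ = n·NₕSₕ / Σⱼ NⱼSⱼ.
Σ NⱼSⱼ = 14737·4.04 + 18729·6.04 + 21282·11.2 = 411019.04.
n_{Urban} = 614·21282·11.2 / 411019.04 = 356.07.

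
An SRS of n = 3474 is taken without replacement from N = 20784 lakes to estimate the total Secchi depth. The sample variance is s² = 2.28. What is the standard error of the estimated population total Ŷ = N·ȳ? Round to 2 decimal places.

485.92

Var(Ŷ) = N²·Var(ȳ) = N²·(1 − n/N)·s²/n.
f = 3474/20784 = 0.16714781; Var(ȳ) = 0.83285219·2.28/3474 = 5.466042 × 10^-4.
Var(Ŷ) = 20784² · (5.466042 × 10^-4) = 236119.16.
SE(Ŷ) = √(236119.16) = 485.92.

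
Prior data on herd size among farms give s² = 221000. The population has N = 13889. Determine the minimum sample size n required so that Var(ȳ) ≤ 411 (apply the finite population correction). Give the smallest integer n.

Without fpc, n₀ = s²/D = 221000/411 = 537.7129.
With fpc, (1 − n/N)·s²/n ≤ D requires n ≥ n₀/(1 + n₀/N) = 537.7129/(1 + 537.7129/13889) = 517.6712.
Rounding up, n = 518.

518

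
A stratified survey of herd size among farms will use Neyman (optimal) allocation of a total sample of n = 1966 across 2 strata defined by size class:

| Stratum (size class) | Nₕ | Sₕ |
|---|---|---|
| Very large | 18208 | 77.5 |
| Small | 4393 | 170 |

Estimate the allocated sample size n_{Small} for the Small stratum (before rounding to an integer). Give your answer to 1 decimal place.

680.4

Neyman allocation: nₕ = n·NₕSₕ / Σⱼ NⱼSⱼ.
Σ NⱼSⱼ = 18208·77.5 + 4393·170 = 2.15793 × 10^6.
n_{Small} = 1966·4393·170 / (2.15793 × 10^6) = 680.4.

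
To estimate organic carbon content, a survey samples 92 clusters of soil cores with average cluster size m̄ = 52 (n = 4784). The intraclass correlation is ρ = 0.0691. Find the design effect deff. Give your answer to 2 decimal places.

4.52

deff = 1 + (52 − 1)·0.0691 = 1 + 3.5241 = 4.5241.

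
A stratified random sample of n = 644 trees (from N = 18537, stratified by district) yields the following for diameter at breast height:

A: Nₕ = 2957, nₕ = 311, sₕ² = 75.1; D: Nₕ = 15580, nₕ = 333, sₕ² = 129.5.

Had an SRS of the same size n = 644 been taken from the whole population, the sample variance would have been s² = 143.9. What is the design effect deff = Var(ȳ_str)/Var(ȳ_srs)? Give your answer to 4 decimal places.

Var(ȳ_str) = Σ Wₕ²(1−fₕ)sₕ²/nₕ with Wₕ = Nₕ/18537:
  A: (2957/18537)²·(1−311/2957)·75.1/311 = 0.0054984694
  D: (15580/18537)²·(1−333/15580)·129.5/333 = 0.26884285
  → Var(ȳ_str) = 0.27434132.
Var(ȳ_srs) = (1 − 644/18537)·143.9/644 = 0.21568435.
deff = 0.27434132 / 0.21568435 = 1.2720.

1.2720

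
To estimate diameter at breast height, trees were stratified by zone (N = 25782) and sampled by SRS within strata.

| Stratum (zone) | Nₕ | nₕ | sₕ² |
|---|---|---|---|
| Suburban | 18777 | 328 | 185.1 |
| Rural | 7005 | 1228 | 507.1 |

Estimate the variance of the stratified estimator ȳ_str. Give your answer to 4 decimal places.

Var(ȳ_str) = Σₕ Wₕ²(1 − fₕ)sₕ²/nₕ with Wₕ = Nₕ/N, N = 25782.
Suburban: Wₕ = 0.72829881; term = 0.72829881²·(1 − 0.01746818)·185.1/328 = 0.29410229.
Rural: Wₕ = 0.27170119; term = 0.27170119²·(1 − 0.17530335)·507.1/1228 = 0.025140421.
Sum = 0.31924271.

0.3192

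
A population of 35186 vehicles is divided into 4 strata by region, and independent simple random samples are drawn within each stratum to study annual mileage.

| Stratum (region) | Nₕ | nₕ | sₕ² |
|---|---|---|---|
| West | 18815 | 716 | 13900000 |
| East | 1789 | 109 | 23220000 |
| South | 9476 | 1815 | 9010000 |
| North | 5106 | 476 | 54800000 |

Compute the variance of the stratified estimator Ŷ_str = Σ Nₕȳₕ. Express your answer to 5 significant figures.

1.0333 × 10^13

Var(Ŷ_str) = Σₕ Nₕ²(1 − fₕ)sₕ²/nₕ.
West: 18815²·(1 − 716/18815)·13900000/716 = 6.6108999 × 10^12.
East: 1789²·(1 − 109/1789)·23220000/109 = 6.4025848 × 10^11.
South: 9476²·(1 − 1815/9476)·9010000/1815 = 3.6037834 × 10^11.
North: 5106²·(1 − 476/5106)·54800000/476 = 2.7216696 × 10^12.
Sum = 1.0333206 × 10^13.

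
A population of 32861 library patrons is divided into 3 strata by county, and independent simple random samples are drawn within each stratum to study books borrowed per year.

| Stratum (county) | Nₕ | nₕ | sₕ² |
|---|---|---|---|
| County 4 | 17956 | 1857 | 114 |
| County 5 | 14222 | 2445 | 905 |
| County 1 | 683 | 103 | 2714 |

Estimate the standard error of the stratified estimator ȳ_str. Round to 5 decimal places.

Var(ȳ_str) = Σₕ Wₕ²(1 − fₕ)sₕ²/nₕ with Wₕ = Nₕ/N, N = 32861.
County 4: Wₕ = 0.54642281; term = 0.54642281²·(1 − 0.10341947)·114/1857 = 0.016433872.
County 5: Wₕ = 0.43279267; term = 0.43279267²·(1 − 0.17191675)·905/2445 = 0.057412111.
County 1: Wₕ = 0.02078452; term = 0.02078452²·(1 − 0.15080527)·2714/103 = 0.0096662888.
Sum = 0.083512272.
SE = √(0.083512272) = 0.28898.

0.28898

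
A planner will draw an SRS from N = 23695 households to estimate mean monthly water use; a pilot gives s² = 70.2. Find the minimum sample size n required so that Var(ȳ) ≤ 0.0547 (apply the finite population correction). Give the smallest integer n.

1218

Without fpc, n₀ = s²/D = 70.2/0.0547 = 1283.3638.
With fpc, (1 − n/N)·s²/n ≤ D requires n ≥ n₀/(1 + n₀/N) = 1283.3638/(1 + 1283.3638/23695) = 1217.4258.
Rounding up, n = 1218.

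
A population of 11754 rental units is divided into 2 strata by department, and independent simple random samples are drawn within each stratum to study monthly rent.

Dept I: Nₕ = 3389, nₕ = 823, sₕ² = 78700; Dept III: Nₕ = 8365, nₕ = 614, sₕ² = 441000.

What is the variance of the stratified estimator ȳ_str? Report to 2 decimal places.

Var(ȳ_str) = Σₕ Wₕ²(1 − fₕ)sₕ²/nₕ with Wₕ = Nₕ/N, N = 11754.
Dept I: Wₕ = 0.28832738; term = 0.28832738²·(1 − 0.24284450)·78700/823 = 6.0191026.
Dept III: Wₕ = 0.71167262; term = 0.71167262²·(1 − 0.07340108)·441000/614 = 337.07188.
Sum = 343.09098.

343.09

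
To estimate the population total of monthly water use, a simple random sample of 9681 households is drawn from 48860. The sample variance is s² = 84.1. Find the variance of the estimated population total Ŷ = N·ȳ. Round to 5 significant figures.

Var(Ŷ) = N²·Var(ȳ) = N²·(1 − n/N)·s²/n.
f = 9681/48860 = 0.19813754; Var(ȳ) = 0.80186246·84.1/9681 = 0.0069658747.
Var(Ŷ) = 48860² · 0.0069658747 = 1.662963 × 10^7.

1.6630 × 10^7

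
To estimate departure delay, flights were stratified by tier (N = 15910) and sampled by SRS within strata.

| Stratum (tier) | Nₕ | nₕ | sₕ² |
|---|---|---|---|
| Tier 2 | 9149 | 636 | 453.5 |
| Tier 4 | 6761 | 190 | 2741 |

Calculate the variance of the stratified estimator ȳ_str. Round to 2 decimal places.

2.75

Var(ȳ_str) = Σₕ Wₕ²(1 − fₕ)sₕ²/nₕ with Wₕ = Nₕ/N, N = 15910.
Tier 2: Wₕ = 0.57504714; term = 0.57504714²·(1 − 0.06951579)·453.5/636 = 0.21939972.
Tier 4: Wₕ = 0.42495286; term = 0.42495286²·(1 − 0.02810235)·2741/190 = 2.5319637.
Sum = 2.7513634.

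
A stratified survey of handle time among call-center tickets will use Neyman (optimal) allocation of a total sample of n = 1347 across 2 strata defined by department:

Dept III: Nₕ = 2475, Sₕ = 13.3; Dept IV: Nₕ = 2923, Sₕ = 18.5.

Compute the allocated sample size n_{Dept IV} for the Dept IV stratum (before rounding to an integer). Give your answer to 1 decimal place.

837.3

Neyman allocation: nₕ = n·NₕSₕ / Σⱼ NⱼSⱼ.
Σ NⱼSⱼ = 2475·13.3 + 2923·18.5 = 86993.
n_{Dept IV} = 1347·2923·18.5 / 86993 = 837.3.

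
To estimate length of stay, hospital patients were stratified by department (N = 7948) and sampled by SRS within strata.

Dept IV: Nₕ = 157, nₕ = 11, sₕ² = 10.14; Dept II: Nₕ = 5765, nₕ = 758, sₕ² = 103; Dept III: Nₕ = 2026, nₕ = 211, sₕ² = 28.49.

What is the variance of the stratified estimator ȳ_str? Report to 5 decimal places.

Var(ȳ_str) = Σₕ Wₕ²(1 − fₕ)sₕ²/nₕ with Wₕ = Nₕ/N, N = 7948.
Dept IV: Wₕ = 0.01975340; term = 0.01975340²·(1 − 0.07006369)·10.14/11 = 3.3448917 × 10^-4.
Dept II: Wₕ = 0.72533971; term = 0.72533971²·(1 − 0.13148309)·103/758 = 0.062091079.
Dept III: Wₕ = 0.25490689; term = 0.25490689²·(1 − 0.10414610)·28.49/211 = 0.0078597792.
Sum = 0.070285347.

0.07029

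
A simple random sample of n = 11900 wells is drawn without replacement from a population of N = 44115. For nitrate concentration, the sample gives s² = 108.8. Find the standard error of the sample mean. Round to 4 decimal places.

Under SRS without replacement, Var(ȳ) = (1 − f)·s²/n with f = n/N = 11900/44115 = 0.26974952.
Var(ȳ) = (1 − 0.26974952)·108.8/11900 = 0.73025048·0.0091428571 = 0.0066765758.
SE(ȳ) = √(0.0066765758) = 0.0817.

0.0817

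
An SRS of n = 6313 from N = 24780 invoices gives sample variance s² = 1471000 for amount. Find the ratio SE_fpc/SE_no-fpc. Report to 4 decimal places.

0.8633

f = n/N = 6313/24780 = 0.25476190.
SE_no-fpc = √(s²/n) = 15.264706; SE_fpc = √((1−f)s²/n) = 13.177589.
Ratio = √(1−f) = 0.86327174.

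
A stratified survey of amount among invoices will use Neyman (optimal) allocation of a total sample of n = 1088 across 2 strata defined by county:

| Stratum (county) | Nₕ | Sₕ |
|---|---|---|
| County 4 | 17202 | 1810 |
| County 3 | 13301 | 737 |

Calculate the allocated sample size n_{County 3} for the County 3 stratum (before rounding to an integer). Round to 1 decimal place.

Neyman allocation: nₕ = n·NₕSₕ / Σⱼ NⱼSⱼ.
Σ NⱼSⱼ = 17202·1810 + 13301·737 = 4.0938457 × 10^7.
n_{County 3} = 1088·13301·737 / (4.0938457 × 10^7) = 260.5.

260.5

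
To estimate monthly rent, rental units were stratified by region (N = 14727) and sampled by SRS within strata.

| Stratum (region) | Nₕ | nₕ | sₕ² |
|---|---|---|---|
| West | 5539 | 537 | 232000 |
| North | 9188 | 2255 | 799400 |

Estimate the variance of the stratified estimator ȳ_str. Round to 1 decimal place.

159.3

Var(ȳ_str) = Σₕ Wₕ²(1 − fₕ)sₕ²/nₕ with Wₕ = Nₕ/N, N = 14727.
West: Wₕ = 0.37611190; term = 0.37611190²·(1 − 0.09694891)·232000/537 = 55.189973.
North: Wₕ = 0.62388810; term = 0.62388810²·(1 − 0.24542882)·799400/2255 = 104.11929.
Sum = 159.30926.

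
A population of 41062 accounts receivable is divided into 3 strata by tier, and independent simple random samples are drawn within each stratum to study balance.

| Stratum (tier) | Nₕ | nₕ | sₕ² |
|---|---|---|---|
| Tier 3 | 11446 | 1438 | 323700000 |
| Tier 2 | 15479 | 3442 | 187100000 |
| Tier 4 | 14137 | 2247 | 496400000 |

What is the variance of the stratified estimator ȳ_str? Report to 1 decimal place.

43323.8

Var(ȳ_str) = Σₕ Wₕ²(1 − fₕ)sₕ²/nₕ with Wₕ = Nₕ/N, N = 41062.
Tier 3: Wₕ = 0.27874921; term = 0.27874921²·(1 − 0.12563341)·323700000/1438 = 15293.421.
Tier 2: Wₕ = 0.37696654; term = 0.37696654²·(1 − 0.22236579)·187100000/3442 = 6006.8099.
Tier 4: Wₕ = 0.34428425; term = 0.34428425²·(1 − 0.15894461)·496400000/2247 = 22023.565.
Sum = 43323.796.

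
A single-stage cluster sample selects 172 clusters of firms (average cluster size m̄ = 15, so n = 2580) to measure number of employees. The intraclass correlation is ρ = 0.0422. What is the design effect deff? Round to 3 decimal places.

1.591

deff = 1 + (15 − 1)·0.0422 = 1 + 0.5908 = 1.5908.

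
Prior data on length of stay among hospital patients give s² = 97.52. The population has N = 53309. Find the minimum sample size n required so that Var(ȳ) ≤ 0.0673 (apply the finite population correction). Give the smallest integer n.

Without fpc, n₀ = s²/D = 97.52/0.0673 = 1449.0342.
With fpc, (1 − n/N)·s²/n ≤ D requires n ≥ n₀/(1 + n₀/N) = 1449.0342/(1 + 1449.0342/53309) = 1410.6891.
Rounding up, n = 1411.

1411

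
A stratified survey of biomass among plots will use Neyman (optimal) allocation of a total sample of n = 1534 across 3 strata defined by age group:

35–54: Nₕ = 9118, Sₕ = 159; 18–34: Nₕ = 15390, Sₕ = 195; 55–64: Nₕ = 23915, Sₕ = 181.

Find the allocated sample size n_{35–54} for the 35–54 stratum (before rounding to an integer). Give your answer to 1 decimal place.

Neyman allocation: nₕ = n·NₕSₕ / Σⱼ NⱼSⱼ.
Σ NⱼSⱼ = 9118·159 + 15390·195 + 23915·181 = 8.779427 × 10^6.
n_{35–54} = 1534·9118·159 / (8.779427 × 10^6) = 253.3.

253.3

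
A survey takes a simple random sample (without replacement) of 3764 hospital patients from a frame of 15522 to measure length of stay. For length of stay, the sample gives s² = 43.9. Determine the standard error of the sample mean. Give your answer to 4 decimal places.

0.0940

Under SRS without replacement, Var(ȳ) = (1 − f)·s²/n with f = n/N = 3764/15522 = 0.24249452.
Var(ȳ) = (1 − 0.24249452)·43.9/3764 = 0.75750548·0.011663124 = 0.0088348806.
SE(ȳ) = √(0.0088348806) = 0.0940.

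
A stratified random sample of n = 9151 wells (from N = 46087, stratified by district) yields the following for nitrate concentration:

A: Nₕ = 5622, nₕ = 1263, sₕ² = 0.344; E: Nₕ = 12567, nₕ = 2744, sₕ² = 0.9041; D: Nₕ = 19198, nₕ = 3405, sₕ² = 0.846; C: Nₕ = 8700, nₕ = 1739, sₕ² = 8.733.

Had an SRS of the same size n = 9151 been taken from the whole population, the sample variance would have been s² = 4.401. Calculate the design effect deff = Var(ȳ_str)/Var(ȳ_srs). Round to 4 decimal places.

Var(ȳ_str) = Σ Wₕ²(1−fₕ)sₕ²/nₕ with Wₕ = Nₕ/46087:
  A: (5622/46087)²·(1−1263/5622)·0.344/1263 = 3.1425046 × 10^-6
  E: (12567/46087)²·(1−2744/12567)·0.9041/2744 = 1.9149227 × 10^-5
  D: (19198/46087)²·(1−3405/19198)·0.846/3405 = 3.5466391 × 10^-5
  C: (8700/46087)²·(1−1739/8700)·8.733/1739 = 1.4318512 × 10^-4
  → Var(ȳ_str) = 2.0094324 × 10^-4.
Var(ȳ_srs) = (1 − 9151/46087)·4.401/9151 = 3.8543774 × 10^-4.
deff = (2.0094324 × 10^-4) / (3.8543774 × 10^-4) = 0.5213.

0.5213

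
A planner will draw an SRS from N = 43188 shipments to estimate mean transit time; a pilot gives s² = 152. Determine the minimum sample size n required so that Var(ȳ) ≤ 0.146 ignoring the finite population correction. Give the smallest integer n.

Without fpc, n₀ = s²/D = 152/0.146 = 1041.0959.
Rounding up, n = 1042.

1042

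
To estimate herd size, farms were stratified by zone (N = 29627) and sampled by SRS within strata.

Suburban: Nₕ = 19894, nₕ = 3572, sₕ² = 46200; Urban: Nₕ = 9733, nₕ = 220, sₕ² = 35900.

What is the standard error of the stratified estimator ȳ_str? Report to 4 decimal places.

4.6902

Var(ȳ_str) = Σₕ Wₕ²(1 − fₕ)sₕ²/nₕ with Wₕ = Nₕ/N, N = 29627.
Suburban: Wₕ = 0.67148209; term = 0.67148209²·(1 − 0.17955162)·46200/3572 = 4.7846553.
Urban: Wₕ = 0.32851791; term = 0.32851791²·(1 − 0.02260351)·35900/220 = 17.213161.
Sum = 21.997816.
SE = √(21.997816) = 4.6902.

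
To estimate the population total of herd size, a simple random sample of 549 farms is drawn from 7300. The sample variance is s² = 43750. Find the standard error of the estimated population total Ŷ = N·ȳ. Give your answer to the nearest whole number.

Var(Ŷ) = N²·Var(ȳ) = N²·(1 − n/N)·s²/n.
f = 549/7300 = 0.07520548; Var(ȳ) = 0.92479452·43750/549 = 73.697195.
Var(Ŷ) = 7300² · 73.697195 = 3.9273235 × 10^9.
SE(Ŷ) = √(3.9273235 × 10^9) = 62668.

62668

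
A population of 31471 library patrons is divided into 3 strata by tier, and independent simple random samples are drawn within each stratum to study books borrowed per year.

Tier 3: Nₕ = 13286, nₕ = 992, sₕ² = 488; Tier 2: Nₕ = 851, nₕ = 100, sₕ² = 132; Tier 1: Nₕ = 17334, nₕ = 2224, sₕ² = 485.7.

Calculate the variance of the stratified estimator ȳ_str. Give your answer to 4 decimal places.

Var(ȳ_str) = Σₕ Wₕ²(1 − fₕ)sₕ²/nₕ with Wₕ = Nₕ/N, N = 31471.
Tier 3: Wₕ = 0.42216644; term = 0.42216644²·(1 − 0.07466506)·488/992 = 0.081128701.
Tier 2: Wₕ = 0.02704077; term = 0.02704077²·(1 − 0.11750881)·132/100 = 8.5177 × 10^-4.
Tier 1: Wₕ = 0.55079279; term = 0.55079279²·(1 − 0.12830276)·485.7/2224 = 0.057753125.
Sum = 0.1397336.

0.1397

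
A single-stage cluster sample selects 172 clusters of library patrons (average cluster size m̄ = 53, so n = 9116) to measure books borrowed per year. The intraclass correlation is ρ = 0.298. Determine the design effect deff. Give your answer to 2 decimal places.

deff = 1 + (53 − 1)·0.298 = 1 + 15.496 = 16.496.

16.50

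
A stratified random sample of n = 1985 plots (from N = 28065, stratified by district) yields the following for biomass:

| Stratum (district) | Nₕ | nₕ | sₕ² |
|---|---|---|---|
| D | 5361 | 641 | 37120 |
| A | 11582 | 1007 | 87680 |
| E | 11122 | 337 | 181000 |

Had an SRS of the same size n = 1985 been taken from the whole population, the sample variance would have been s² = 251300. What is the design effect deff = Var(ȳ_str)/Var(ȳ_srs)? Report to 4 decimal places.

Var(ȳ_str) = Σ Wₕ²(1−fₕ)sₕ²/nₕ with Wₕ = Nₕ/28065:
  D: (5361/28065)²·(1−641/5361)·37120/641 = 1.8604057
  A: (11582/28065)²·(1−1007/11582)·87680/1007 = 13.539571
  E: (11122/28065)²·(1−337/11122)·181000/337 = 81.794033
  → Var(ȳ_str) = 97.19401.
Var(ȳ_srs) = (1 − 1985/28065)·251300/1985 = 117.64528.
deff = 97.19401 / 117.64528 = 0.8262.

0.8262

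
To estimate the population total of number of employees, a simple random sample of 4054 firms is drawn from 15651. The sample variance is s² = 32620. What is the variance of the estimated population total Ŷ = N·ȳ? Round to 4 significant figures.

1.460 × 10^9

Var(Ŷ) = N²·Var(ȳ) = N²·(1 − n/N)·s²/n.
f = 4054/15651 = 0.25902498; Var(ȳ) = 0.74097502·32620/4054 = 5.9621621.
Var(Ŷ) = 15651² · 5.9621621 = 1.4604543 × 10^9.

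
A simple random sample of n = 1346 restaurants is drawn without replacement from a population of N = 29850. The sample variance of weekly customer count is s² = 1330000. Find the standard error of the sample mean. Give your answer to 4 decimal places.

30.7174

Under SRS without replacement, Var(ȳ) = (1 − f)·s²/n with f = n/N = 1346/29850 = 0.04509213.
Var(ȳ) = (1 − 0.04509213)·1330000/1346 = 0.95490787·988.11293 = 943.55681.
SE(ȳ) = √(943.55681) = 30.7174.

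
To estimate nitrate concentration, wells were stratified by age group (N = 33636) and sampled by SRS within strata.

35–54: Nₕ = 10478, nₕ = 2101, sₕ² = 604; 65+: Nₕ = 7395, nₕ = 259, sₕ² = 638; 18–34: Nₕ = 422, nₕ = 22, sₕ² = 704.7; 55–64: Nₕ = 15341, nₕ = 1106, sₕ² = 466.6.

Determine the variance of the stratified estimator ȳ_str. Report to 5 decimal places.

Var(ȳ_str) = Σₕ Wₕ²(1 − fₕ)sₕ²/nₕ with Wₕ = Nₕ/N, N = 33636.
35–54: Wₕ = 0.31151148; term = 0.31151148²·(1 − 0.20051537)·604/2101 = 0.022303299.
65+: Wₕ = 0.21985373; term = 0.21985373²·(1 − 0.03502366)·638/259 = 0.11489609.
18–34: Wₕ = 0.01254608; term = 0.01254608²·(1 − 0.05213270)·704.7/22 = 0.0047790915.
55–64: Wₕ = 0.45608871; term = 0.45608871²·(1 − 0.07209439)·466.6/1106 = 0.08143143.
Sum = 0.22340991.

0.22341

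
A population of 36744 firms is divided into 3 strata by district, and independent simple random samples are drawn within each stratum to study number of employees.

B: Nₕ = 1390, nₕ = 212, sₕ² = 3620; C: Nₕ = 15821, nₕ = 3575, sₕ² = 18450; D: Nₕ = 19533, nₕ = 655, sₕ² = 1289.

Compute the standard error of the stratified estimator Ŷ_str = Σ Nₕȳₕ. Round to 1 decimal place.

Var(Ŷ_str) = Σₕ Nₕ²(1 − fₕ)sₕ²/nₕ.
B: 1390²·(1 − 212/1390)·3620/212 = 2.7959719 × 10^7.
C: 15821²·(1 − 3575/15821)·18450/3575 = 9.9988145 × 10^8.
D: 19533²·(1 − 655/19533)·1289/655 = 7.2566562 × 10^8.
Sum = 1.7535068 × 10^9.
SE = √(1.7535068 × 10^9) = 41874.9.

41874.9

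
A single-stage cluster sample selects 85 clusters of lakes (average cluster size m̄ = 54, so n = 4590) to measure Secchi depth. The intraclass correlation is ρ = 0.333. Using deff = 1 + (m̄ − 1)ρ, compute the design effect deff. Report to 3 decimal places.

deff = 1 + (54 − 1)·0.333 = 1 + 17.649 = 18.649.

18.649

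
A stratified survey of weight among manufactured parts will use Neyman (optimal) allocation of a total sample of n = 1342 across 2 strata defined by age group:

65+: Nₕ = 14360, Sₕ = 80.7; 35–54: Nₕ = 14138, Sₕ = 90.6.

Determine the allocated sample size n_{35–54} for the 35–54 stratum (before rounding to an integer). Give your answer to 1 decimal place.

Neyman allocation: nₕ = n·NₕSₕ / Σⱼ NⱼSⱼ.
Σ NⱼSⱼ = 14360·80.7 + 14138·90.6 = 2.4397548 × 10^6.
n_{35–54} = 1342·14138·90.6 / (2.4397548 × 10^6) = 704.6.

704.6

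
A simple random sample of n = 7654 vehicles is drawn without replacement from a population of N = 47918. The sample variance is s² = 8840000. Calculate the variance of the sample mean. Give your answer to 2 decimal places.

Under SRS without replacement, Var(ȳ) = (1 − f)·s²/n with f = n/N = 7654/47918 = 0.15973121.
Var(ȳ) = (1 − 0.15973121)·8840000/7654 = 0.84026879·1154.9517 = 970.46984.

970.47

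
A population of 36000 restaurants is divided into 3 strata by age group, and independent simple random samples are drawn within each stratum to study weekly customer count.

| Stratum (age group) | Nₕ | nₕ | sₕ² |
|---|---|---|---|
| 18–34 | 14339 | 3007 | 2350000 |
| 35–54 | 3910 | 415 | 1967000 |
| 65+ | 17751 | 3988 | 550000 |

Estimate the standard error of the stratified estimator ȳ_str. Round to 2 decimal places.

13.19

Var(ȳ_str) = Σₕ Wₕ²(1 − fₕ)sₕ²/nₕ with Wₕ = Nₕ/N, N = 36000.
18–34: Wₕ = 0.39830556; term = 0.39830556²·(1 − 0.20970779)·2350000/3007 = 97.983932.
35–54: Wₕ = 0.10861111; term = 0.10861111²·(1 − 0.10613811)·1967000/415 = 49.977577.
65+: Wₕ = 0.49308333; term = 0.49308333²·(1 − 0.22466340)·550000/3988 = 25.997912.
Sum = 173.95942.
SE = √(173.95942) = 13.19.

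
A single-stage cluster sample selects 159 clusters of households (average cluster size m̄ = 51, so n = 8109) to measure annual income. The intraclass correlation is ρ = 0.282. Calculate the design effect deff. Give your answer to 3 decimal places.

deff = 1 + (51 − 1)·0.282 = 1 + 14.1 = 15.1.

15.100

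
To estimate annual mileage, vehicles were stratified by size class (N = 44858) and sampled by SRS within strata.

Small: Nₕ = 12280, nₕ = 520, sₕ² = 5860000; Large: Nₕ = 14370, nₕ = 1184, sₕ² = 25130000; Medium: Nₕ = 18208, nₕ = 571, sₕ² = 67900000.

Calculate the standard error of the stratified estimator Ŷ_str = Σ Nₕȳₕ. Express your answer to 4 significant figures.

6.621 × 10^6

Var(Ŷ_str) = Σₕ Nₕ²(1 − fₕ)sₕ²/nₕ.
Small: 12280²·(1 − 520/12280)·5860000/520 = 1.6274212 × 10^12.
Large: 14370²·(1 − 1184/14370)·25130000/1184 = 4.0217088 × 10^12.
Medium: 18208²·(1 − 571/18208)·67900000/571 = 3.8187447 × 10^13.
Sum = 4.3836577 × 10^13.
SE = √(4.3836577 × 10^13) = 6.621 × 10^6.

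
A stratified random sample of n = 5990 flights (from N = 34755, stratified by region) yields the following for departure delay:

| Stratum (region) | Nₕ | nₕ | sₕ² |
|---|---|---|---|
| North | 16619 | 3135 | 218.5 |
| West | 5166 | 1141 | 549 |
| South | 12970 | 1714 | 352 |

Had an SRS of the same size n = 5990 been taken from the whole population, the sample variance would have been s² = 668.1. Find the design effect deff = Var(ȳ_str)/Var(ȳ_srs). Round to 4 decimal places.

Var(ȳ_str) = Σ Wₕ²(1−fₕ)sₕ²/nₕ with Wₕ = Nₕ/34755:
  North: (16619/34755)²·(1−3135/16619)·218.5/3135 = 0.012930132
  West: (5166/34755)²·(1−1141/5166)·549/1141 = 0.008282709
  South: (12970/34755)²·(1−1714/12970)·352/1714 = 0.024821117
  → Var(ȳ_str) = 0.046033958.
Var(ȳ_srs) = (1 − 5990/34755)·668.1/5990 = 0.09231276.
deff = 0.046033958 / 0.09231276 = 0.4987.

0.4987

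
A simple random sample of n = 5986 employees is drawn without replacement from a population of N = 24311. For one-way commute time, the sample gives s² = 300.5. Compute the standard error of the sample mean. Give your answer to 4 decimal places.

0.1945

Under SRS without replacement, Var(ȳ) = (1 − f)·s²/n with f = n/N = 5986/24311 = 0.24622599.
Var(ȳ) = (1 − 0.24622599)·300.5/5986 = 0.75377401·0.050200468 = 0.037839808.
SE(ȳ) = √(0.037839808) = 0.1945.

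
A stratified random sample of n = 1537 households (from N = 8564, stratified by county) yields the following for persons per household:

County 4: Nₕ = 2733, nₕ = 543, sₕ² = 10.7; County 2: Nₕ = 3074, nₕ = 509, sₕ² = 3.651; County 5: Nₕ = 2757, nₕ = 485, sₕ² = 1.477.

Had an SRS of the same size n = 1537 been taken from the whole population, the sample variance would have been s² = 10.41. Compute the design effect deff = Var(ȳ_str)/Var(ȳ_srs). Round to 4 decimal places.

0.4749

Var(ȳ_str) = Σ Wₕ²(1−fₕ)sₕ²/nₕ with Wₕ = Nₕ/8564:
  County 4: (2733/8564)²·(1−543/2733)·10.7/543 = 0.0016081049
  County 2: (3074/8564)²·(1−509/3074)·3.651/509 = 7.7113775 × 10^-4
  County 5: (2757/8564)²·(1−485/2757)·1.477/485 = 2.6009412 × 10^-4
  → Var(ȳ_str) = 0.0026393368.
Var(ȳ_srs) = (1 − 1537/8564)·10.41/1537 = 0.0055573808.
deff = 0.0026393368 / 0.0055573808 = 0.4749.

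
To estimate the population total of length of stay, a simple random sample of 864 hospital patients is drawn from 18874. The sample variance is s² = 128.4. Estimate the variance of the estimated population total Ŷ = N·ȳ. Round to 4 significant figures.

5.052 × 10^7

Var(Ŷ) = N²·Var(ȳ) = N²·(1 − n/N)·s²/n.
f = 864/18874 = 0.04577726; Var(ȳ) = 0.95422274·128.4/864 = 0.1418081.
Var(Ŷ) = 18874² · 0.1418081 = 5.0515998 × 10^7.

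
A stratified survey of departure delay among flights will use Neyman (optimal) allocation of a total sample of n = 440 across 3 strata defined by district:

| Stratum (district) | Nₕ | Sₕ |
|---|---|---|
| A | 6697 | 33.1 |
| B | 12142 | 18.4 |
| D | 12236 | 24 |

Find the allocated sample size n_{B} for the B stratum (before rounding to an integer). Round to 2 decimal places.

133.07

Neyman allocation: nₕ = n·NₕSₕ / Σⱼ NⱼSⱼ.
Σ NⱼSⱼ = 6697·33.1 + 12142·18.4 + 12236·24 = 738747.5.
n_{B} = 440·12142·18.4 / 738747.5 = 133.07.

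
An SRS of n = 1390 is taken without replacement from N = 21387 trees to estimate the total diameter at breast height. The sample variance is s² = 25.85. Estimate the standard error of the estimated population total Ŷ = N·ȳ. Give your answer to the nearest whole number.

2820

Var(Ŷ) = N²·Var(ȳ) = N²·(1 − n/N)·s²/n.
f = 1390/21387 = 0.06499275; Var(ȳ) = 0.93500725·25.85/1390 = 0.017388444.
Var(Ŷ) = 21387² · 0.017388444 = 7.9535398 × 10^6.
SE(Ŷ) = √(7.9535398 × 10^6) = 2820.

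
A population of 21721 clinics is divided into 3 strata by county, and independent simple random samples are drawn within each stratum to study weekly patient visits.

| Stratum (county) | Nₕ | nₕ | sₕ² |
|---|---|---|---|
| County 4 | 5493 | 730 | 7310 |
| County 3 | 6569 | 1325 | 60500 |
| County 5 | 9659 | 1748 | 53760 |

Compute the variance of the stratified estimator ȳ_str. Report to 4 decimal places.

Var(ȳ_str) = Σₕ Wₕ²(1 − fₕ)sₕ²/nₕ with Wₕ = Nₕ/N, N = 21721.
County 4: Wₕ = 0.25288891; term = 0.25288891²·(1 − 0.13289641)·7310/730 = 0.55529667.
County 3: Wₕ = 0.30242622; term = 0.30242622²·(1 − 0.20170498)·60500/1325 = 3.3338174.
County 5: Wₕ = 0.44468487; term = 0.44468487²·(1 − 0.18097112)·53760/1748 = 4.9810597.
Sum = 8.8701738.

8.8702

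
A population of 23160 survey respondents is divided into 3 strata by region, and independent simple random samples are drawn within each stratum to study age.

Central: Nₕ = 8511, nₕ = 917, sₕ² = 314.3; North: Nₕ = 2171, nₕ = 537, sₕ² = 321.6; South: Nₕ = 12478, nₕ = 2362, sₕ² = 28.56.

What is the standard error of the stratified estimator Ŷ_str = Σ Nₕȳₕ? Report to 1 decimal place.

5079.7

Var(Ŷ_str) = Σₕ Nₕ²(1 − fₕ)sₕ²/nₕ.
Central: 8511²·(1 − 917/8511)·314.3/917 = 2.2152678 × 10^7.
North: 2171²·(1 − 537/2171)·321.6/537 = 2.1244848 × 10^6.
South: 12478²·(1 − 2362/12478)·28.56/2362 = 1.5262726 × 10^6.
Sum = 2.5803435 × 10^7.
SE = √(2.5803435 × 10^7) = 5079.7.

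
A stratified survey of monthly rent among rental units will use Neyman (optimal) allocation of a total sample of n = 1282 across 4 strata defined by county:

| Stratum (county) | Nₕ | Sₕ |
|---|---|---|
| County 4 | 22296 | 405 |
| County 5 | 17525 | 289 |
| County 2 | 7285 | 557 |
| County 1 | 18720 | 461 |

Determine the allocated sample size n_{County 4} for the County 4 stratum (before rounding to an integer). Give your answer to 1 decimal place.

432.2

Neyman allocation: nₕ = n·NₕSₕ / Σⱼ NⱼSⱼ.
Σ NⱼSⱼ = 22296·405 + 17525·289 + 7285·557 + 18720·461 = 2.678227 × 10^7.
n_{County 4} = 1282·22296·405 / (2.678227 × 10^7) = 432.2.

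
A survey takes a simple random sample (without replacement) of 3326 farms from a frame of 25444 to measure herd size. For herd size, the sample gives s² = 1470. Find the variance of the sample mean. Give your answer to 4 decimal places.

0.3842

Under SRS without replacement, Var(ȳ) = (1 − f)·s²/n with f = n/N = 3326/25444 = 0.13071844.
Var(ȳ) = (1 − 0.13071844)·1470/3326 = 0.86928156·0.44197234 = 0.3841984.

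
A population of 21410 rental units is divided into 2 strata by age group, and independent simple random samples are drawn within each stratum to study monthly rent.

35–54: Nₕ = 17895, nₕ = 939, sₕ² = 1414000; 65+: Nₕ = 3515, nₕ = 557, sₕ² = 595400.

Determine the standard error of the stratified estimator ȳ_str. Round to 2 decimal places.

Var(ȳ_str) = Σₕ Wₕ²(1 − fₕ)sₕ²/nₕ with Wₕ = Nₕ/N, N = 21410.
35–54: Wₕ = 0.83582438; term = 0.83582438²·(1 − 0.05247276)·1414000/939 = 996.79441.
65+: Wₕ = 0.16417562; term = 0.16417562²·(1 − 0.15846373)·595400/557 = 24.246206.
Sum = 1021.0406.
SE = √(1021.0406) = 31.95.

31.95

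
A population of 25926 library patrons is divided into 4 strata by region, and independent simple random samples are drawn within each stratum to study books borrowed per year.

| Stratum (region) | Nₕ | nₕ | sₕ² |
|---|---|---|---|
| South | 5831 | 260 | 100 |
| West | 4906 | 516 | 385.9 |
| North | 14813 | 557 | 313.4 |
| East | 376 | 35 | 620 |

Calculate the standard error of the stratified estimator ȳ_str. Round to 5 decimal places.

Var(ȳ_str) = Σₕ Wₕ²(1 − fₕ)sₕ²/nₕ with Wₕ = Nₕ/N, N = 25926.
South: Wₕ = 0.22490936; term = 0.22490936²·(1 − 0.04458926)·100/260 = 0.018587964.
West: Wₕ = 0.18923089; term = 0.18923089²·(1 − 0.10517733)·385.9/516 = 0.023963271.
North: Wₕ = 0.57135694; term = 0.57135694²·(1 − 0.03760211)·313.4/557 = 0.176772.
East: Wₕ = 0.01450282; term = 0.01450282²·(1 − 0.09308511)·620/35 = 0.0033790517.
Sum = 0.22270229.
SE = √(0.22270229) = 0.47191.

0.47191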